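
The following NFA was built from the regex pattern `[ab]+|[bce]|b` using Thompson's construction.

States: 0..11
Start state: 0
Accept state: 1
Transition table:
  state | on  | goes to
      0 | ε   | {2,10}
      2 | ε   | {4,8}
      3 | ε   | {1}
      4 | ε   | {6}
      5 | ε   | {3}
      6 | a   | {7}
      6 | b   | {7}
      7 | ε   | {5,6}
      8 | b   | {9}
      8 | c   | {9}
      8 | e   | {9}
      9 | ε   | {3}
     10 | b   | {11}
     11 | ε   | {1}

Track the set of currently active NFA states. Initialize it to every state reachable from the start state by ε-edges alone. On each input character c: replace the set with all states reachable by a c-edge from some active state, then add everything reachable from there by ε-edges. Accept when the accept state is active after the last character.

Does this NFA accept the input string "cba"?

S₀ = ε-closure({0}) = {0,2,4,6,8,10}
'c' @ 1: {1,3,9}  [accepting]
'b' @ 2: {}  — dead — no transitions
rest 'a' ignored (set empty)
end set {} — state 1 not in

Answer: REJECT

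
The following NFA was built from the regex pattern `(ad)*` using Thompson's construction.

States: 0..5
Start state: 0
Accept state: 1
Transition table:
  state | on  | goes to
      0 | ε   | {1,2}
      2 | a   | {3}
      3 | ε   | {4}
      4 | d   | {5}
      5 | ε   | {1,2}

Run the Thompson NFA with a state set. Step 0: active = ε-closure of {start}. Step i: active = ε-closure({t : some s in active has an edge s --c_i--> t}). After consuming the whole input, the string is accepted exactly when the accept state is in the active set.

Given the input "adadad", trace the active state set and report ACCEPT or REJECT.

Answer: ACCEPT

Derivation:
start: ε-closure({0}) = {0,1,2}
'a' @ 1: {3,4}
'd' @ 2: {1,2,5}  ✓accept
'a' @ 3: {3,4}
'd' @ 4: {1,2,5}  ✓accept
'a' @ 5: {3,4}
'd' @ 6: {1,2,5}  ✓accept
end set {1,2,5} — state 1 in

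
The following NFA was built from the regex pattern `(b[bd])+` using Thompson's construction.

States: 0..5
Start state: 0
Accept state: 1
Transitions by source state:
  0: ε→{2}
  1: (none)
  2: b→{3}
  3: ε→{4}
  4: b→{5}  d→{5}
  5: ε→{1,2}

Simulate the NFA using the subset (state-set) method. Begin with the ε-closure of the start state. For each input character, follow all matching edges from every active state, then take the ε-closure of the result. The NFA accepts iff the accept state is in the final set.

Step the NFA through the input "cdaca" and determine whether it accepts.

Answer: REJECT

Derivation:
S₀ = ε-closure({0}) = {0,2}
'c' @ 1: {}  — state set empty
rest 'daca' ignored (set empty)
after full input: {}  (accept=1 not in)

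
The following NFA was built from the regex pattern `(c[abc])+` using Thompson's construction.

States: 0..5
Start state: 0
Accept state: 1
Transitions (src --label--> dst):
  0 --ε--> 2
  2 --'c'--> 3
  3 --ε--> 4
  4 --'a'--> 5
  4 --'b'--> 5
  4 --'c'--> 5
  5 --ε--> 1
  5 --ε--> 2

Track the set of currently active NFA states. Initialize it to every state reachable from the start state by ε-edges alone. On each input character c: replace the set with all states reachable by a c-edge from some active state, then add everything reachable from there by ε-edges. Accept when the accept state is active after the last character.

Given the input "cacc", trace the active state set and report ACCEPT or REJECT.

Answer: ACCEPT

Derivation:
initial (ε-close {0}): {0,2}
'c' @ 1: {3,4}
'a' @ 2: {1,2,5}  [accepting]
'c' @ 3: {3,4}
'c' @ 4: {1,2,5}  [accepting]
after full input: {1,2,5}  (accept=1 in)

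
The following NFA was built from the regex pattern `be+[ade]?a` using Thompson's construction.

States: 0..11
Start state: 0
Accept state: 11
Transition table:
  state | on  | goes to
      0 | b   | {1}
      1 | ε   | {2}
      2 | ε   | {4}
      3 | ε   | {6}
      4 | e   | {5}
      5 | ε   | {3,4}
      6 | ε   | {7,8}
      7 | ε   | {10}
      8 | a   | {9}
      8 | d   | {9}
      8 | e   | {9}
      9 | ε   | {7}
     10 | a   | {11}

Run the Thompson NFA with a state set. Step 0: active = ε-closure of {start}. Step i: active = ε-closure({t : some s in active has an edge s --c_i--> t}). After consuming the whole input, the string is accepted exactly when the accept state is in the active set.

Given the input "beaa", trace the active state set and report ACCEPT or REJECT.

Answer: ACCEPT

Trace:
start: ε-closure({0}) = {0}
'b' @ 1: {1,2,4}
'e' @ 2: {3,4,5,6,7,8,10}
'a' @ 3: {7,9,10,11}  (accept∈set)
'a' @ 4: {11}  (accept∈set)
after full input: {11}  (accept=11 in)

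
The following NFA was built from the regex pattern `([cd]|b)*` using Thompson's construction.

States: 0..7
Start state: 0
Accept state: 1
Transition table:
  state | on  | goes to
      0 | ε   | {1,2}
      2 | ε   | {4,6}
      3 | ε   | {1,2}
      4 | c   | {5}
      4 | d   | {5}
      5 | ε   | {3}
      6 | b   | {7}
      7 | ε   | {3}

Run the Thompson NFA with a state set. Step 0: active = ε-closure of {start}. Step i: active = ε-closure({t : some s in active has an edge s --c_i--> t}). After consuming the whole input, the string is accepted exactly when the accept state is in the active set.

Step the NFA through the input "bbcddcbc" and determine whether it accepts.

initial (ε-close {0}): {0,1,2,4,6}
'b' @ 1: {1,2,3,4,6,7}  ✓accept
'b' @ 2: {1,2,3,4,6,7}  ✓accept
'c' @ 3: {1,2,3,4,5,6}  ✓accept
'd' @ 4: {1,2,3,4,5,6}  ✓accept
'd' @ 5: {1,2,3,4,5,6}  ✓accept
'c' @ 6: {1,2,3,4,5,6}  ✓accept
'b' @ 7: {1,2,3,4,6,7}  ✓accept
'c' @ 8: {1,2,3,4,5,6}  ✓accept
after full input: {1,2,3,4,5,6}  (accept=1 in)

Answer: ACCEPT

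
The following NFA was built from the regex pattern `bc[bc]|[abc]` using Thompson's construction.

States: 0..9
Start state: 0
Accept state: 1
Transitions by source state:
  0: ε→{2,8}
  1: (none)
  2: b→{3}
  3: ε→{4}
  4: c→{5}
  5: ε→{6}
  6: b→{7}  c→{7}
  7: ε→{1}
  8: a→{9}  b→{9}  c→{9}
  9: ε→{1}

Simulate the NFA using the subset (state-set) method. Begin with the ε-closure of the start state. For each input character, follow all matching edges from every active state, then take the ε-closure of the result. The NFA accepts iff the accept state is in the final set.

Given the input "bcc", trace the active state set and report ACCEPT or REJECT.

Answer: ACCEPT

Steps:
initial (ε-close {0}): {0,2,8}
'b' @ 1: {1,3,4,9}  ✓accept
'c' @ 2: {5,6}
'c' @ 3: {1,7}  ✓accept
after full input: {1,7}  (accept=1 in)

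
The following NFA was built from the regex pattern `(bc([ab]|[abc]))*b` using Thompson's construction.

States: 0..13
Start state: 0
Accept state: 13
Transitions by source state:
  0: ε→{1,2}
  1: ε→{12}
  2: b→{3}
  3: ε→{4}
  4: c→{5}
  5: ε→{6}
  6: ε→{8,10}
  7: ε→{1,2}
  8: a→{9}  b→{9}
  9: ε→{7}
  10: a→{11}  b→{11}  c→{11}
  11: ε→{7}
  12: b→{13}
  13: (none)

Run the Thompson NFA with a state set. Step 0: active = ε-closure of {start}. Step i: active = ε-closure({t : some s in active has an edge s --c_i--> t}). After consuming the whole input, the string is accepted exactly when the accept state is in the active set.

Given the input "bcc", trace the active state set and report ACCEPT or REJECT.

Answer: REJECT

Trace:
S₀ = ε-closure({0}) = {0,1,2,12}
'b' @ 1: {3,4,13}  [accepting]
'c' @ 2: {5,6,8,10}
'c' @ 3: {1,2,7,11,12}
after full input: {1,2,7,11,12}  (accept=13 not in)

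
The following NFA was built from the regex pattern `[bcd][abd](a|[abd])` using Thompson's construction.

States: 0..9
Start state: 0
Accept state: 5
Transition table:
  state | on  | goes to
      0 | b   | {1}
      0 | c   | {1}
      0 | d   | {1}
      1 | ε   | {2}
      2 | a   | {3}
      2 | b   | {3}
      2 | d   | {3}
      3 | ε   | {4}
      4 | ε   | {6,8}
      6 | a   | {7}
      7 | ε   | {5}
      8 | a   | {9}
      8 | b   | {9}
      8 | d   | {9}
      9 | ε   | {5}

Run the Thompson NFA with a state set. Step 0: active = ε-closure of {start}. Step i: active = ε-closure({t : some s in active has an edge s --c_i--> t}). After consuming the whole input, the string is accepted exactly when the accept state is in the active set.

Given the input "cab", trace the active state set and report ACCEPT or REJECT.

Answer: ACCEPT

Trace:
start: ε-closure({0}) = {0}
'c' @ 1: {1,2}
'a' @ 2: {3,4,6,8}
'b' @ 3: {5,9}  ✓accept
after full input: {5,9}  (accept=5 in)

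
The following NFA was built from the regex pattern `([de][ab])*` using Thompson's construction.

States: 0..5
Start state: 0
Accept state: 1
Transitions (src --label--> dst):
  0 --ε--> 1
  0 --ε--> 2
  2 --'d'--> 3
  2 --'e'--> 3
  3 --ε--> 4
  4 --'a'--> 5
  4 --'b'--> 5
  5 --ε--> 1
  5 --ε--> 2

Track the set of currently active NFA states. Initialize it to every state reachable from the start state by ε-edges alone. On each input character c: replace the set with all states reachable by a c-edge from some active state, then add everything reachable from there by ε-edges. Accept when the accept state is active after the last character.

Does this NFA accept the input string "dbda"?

initial (ε-close {0}): {0,1,2}
'd' @ 1: {3,4}
'b' @ 2: {1,2,5}  ✓accept
'd' @ 3: {3,4}
'a' @ 4: {1,2,5}  ✓accept
end set {1,2,5} — state 1 in

Answer: ACCEPT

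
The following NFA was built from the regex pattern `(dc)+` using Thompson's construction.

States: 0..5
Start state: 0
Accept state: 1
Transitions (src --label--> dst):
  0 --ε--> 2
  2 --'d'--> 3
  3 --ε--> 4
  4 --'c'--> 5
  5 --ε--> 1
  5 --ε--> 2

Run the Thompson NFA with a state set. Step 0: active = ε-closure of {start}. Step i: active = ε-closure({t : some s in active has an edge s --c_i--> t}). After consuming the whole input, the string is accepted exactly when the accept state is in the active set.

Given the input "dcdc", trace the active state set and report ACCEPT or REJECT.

Answer: ACCEPT

Trace:
initial (ε-close {0}): {0,2}
'd' @ 1: {3,4}
'c' @ 2: {1,2,5}  (accept∈set)
'd' @ 3: {3,4}
'c' @ 4: {1,2,5}  (accept∈set)
after full input: {1,2,5}  (accept=1 in)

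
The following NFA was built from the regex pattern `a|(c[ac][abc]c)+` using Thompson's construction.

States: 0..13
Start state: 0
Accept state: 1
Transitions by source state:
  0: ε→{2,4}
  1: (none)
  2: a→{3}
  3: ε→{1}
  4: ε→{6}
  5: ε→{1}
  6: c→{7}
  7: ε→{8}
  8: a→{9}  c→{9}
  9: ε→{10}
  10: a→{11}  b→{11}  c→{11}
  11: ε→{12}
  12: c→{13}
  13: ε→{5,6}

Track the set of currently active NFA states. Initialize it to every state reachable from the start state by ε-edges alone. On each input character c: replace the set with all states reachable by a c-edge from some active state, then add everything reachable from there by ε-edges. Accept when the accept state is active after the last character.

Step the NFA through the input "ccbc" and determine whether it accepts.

initial (ε-close {0}): {0,2,4,6}
'c' @ 1: {7,8}
'c' @ 2: {9,10}
'b' @ 3: {11,12}
'c' @ 4: {1,5,6,13}  [accepting]
after full input: {1,5,6,13}  (accept=1 in)

Answer: ACCEPT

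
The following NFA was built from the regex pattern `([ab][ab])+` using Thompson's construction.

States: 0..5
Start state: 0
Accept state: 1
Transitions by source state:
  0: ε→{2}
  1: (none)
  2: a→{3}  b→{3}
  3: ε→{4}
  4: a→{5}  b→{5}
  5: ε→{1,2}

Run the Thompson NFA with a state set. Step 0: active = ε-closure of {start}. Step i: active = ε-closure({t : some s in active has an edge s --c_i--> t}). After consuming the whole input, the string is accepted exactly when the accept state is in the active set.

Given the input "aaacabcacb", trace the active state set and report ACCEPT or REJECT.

Answer: REJECT

Steps:
initial (ε-close {0}): {0,2}
'a' @ 1: {3,4}
'a' @ 2: {1,2,5}  [accepting]
'a' @ 3: {3,4}
'c' @ 4: {}  — state set empty
rest 'abcacb' ignored (set empty)
after full input: {}  (accept=1 not in)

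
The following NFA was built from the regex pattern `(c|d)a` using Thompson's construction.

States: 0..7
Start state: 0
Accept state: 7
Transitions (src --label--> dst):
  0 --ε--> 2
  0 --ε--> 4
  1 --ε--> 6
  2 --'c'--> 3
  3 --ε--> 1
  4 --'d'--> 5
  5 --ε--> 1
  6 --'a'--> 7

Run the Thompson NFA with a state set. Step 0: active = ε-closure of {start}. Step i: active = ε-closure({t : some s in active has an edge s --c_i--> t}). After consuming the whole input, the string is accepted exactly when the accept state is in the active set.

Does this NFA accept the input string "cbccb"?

start: ε-closure({0}) = {0,2,4}
'c' @ 1: {1,3,6}
'b' @ 2: {}  — state set empty
rest 'ccb' ignored (set empty)
after full input: {}  (accept=7 not in)

Answer: REJECT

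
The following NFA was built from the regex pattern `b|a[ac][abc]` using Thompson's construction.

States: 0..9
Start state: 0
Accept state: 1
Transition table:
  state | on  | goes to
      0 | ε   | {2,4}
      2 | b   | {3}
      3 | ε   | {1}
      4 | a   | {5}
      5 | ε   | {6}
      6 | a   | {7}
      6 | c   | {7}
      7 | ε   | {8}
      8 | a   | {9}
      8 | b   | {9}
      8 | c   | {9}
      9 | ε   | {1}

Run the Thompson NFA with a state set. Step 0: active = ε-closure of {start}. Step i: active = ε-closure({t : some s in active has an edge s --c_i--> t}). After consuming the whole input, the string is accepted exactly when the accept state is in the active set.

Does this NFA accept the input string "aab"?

Answer: ACCEPT

Trace:
initial (ε-close {0}): {0,2,4}
'a' @ 1: {5,6}
'a' @ 2: {7,8}
'b' @ 3: {1,9}  [accepting]
after full input: {1,9}  (accept=1 in)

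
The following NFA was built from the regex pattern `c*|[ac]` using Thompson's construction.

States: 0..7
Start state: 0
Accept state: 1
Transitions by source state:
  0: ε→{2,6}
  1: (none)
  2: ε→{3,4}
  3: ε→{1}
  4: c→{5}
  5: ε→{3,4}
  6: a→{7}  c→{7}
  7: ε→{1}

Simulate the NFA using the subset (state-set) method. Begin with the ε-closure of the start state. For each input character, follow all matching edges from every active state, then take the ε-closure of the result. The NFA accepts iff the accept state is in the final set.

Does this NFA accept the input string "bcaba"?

Answer: REJECT

Steps:
initial (ε-close {0}): {0,1,2,3,4,6}
'b' @ 1: {}  — no active states
rest 'caba' ignored (set empty)
final: {}; accept 1 not in set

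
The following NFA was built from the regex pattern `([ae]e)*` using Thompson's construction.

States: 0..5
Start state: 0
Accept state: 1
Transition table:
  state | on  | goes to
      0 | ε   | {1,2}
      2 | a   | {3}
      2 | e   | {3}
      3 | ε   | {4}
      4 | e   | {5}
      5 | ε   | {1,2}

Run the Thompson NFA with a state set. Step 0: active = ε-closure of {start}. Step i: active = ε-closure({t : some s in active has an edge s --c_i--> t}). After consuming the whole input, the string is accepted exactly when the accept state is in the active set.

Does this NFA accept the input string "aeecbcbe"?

S₀ = ε-closure({0}) = {0,1,2}
'a' @ 1: {3,4}
'e' @ 2: {1,2,5}  [accepting]
'e' @ 3: {3,4}
'c' @ 4: {}  — state set empty
rest 'bcbe' ignored (set empty)
after full input: {}  (accept=1 not in)

Answer: REJECT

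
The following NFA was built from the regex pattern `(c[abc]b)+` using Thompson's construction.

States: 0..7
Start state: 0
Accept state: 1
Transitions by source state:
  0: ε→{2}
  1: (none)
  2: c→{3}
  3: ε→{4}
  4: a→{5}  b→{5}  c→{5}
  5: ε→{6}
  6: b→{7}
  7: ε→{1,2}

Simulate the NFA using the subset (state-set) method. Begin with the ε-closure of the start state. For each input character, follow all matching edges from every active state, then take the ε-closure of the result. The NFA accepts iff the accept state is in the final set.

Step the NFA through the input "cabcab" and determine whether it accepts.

Answer: ACCEPT

Steps:
start: ε-closure({0}) = {0,2}
'c' @ 1: {3,4}
'a' @ 2: {5,6}
'b' @ 3: {1,2,7}  ✓accept
'c' @ 4: {3,4}
'a' @ 5: {5,6}
'b' @ 6: {1,2,7}  ✓accept
end set {1,2,7} — state 1 in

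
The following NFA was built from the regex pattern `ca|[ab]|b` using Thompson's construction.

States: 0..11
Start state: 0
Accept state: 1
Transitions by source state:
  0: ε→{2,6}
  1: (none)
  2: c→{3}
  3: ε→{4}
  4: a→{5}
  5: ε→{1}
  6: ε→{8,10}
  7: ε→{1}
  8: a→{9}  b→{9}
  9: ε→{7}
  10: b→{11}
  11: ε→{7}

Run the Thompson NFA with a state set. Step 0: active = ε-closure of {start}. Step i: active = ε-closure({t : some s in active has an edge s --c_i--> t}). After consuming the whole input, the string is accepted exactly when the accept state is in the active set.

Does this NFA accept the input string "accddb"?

Answer: REJECT

Steps:
start: ε-closure({0}) = {0,2,6,8,10}
'a' @ 1: {1,7,9}  ✓accept
'c' @ 2: {}  — no active states
rest 'cddb' ignored (set empty)
final: {}; accept 1 not in set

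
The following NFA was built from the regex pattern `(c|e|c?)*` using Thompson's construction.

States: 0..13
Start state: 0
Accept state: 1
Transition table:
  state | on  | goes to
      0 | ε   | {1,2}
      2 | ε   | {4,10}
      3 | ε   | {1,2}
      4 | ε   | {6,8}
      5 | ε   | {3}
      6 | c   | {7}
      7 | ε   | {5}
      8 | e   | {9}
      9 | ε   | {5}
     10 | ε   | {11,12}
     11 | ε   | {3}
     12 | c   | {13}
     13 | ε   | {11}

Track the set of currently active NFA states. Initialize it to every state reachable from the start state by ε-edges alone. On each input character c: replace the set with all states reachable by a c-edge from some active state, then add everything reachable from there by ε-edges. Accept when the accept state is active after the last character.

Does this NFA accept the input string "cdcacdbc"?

start: ε-closure({0}) = {0,1,2,3,4,6,8,10,11,12}
'c' @ 1: {1,2,3,4,5,6,7,8,10,11,12,13}  (accept∈set)
'd' @ 2: {}  — state set empty
rest 'cacdbc' ignored (set empty)
final: {}; accept 1 not in set

Answer: REJECT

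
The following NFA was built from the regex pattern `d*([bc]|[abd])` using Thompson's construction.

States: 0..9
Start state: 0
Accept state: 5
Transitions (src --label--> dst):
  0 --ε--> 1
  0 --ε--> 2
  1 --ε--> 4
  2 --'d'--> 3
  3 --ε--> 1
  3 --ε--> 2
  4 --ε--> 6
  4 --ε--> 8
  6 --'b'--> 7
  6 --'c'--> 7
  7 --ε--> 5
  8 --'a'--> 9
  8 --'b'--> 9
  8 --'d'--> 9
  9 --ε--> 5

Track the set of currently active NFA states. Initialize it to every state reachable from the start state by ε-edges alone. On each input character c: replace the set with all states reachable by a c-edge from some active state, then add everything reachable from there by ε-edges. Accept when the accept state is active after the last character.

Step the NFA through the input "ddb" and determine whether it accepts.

start: ε-closure({0}) = {0,1,2,4,6,8}
'd' @ 1: {1,2,3,4,5,6,8,9}  ✓accept
'd' @ 2: {1,2,3,4,5,6,8,9}  ✓accept
'b' @ 3: {5,7,9}  ✓accept
end set {5,7,9} — state 5 in

Answer: ACCEPT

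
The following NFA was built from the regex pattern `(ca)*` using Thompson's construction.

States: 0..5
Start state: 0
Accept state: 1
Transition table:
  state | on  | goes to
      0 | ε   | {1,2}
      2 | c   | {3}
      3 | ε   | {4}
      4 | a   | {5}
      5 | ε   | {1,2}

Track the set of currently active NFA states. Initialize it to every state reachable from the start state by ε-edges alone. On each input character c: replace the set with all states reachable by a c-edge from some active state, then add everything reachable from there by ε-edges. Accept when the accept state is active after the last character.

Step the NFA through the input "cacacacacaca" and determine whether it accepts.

Answer: ACCEPT

Steps:
initial (ε-close {0}): {0,1,2}
'c' @ 1: {3,4}
'a' @ 2: {1,2,5}  (accept∈set)
'c' @ 3: {3,4}
'a' @ 4: {1,2,5}  (accept∈set)
'c' @ 5: {3,4}
'a' @ 6: {1,2,5}  (accept∈set)
'c' @ 7: {3,4}
'a' @ 8: {1,2,5}  (accept∈set)
'c' @ 9: {3,4}
'a' @ 10: {1,2,5}  (accept∈set)
'c' @ 11: {3,4}
'a' @ 12: {1,2,5}  (accept∈set)
after full input: {1,2,5}  (accept=1 in)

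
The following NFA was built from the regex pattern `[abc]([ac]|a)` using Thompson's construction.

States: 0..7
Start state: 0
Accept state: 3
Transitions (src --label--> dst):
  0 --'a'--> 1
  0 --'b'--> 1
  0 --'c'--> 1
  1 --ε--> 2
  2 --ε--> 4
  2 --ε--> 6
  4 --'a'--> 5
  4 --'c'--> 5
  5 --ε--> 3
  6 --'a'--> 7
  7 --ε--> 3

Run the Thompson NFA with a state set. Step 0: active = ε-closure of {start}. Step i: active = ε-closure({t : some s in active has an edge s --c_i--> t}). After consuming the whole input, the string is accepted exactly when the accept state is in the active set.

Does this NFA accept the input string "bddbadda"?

Answer: REJECT

Steps:
initial (ε-close {0}): {0}
'b' @ 1: {1,2,4,6}
'd' @ 2: {}  — state set empty
rest 'dbadda' ignored (set empty)
final: {}; accept 3 not in set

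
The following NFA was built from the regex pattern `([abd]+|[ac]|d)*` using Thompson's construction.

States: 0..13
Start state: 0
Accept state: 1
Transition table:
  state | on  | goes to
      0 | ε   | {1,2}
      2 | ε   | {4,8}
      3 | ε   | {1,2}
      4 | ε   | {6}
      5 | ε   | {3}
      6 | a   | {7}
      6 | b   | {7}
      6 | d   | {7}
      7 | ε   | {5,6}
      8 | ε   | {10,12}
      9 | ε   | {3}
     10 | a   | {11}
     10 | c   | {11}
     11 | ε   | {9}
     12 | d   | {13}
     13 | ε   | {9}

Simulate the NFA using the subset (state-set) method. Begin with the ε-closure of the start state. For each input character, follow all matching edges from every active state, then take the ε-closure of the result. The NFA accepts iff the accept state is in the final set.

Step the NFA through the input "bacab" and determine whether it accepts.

Answer: ACCEPT

Derivation:
initial (ε-close {0}): {0,1,2,4,6,8,10,12}
'b' @ 1: {1,2,3,4,5,6,7,8,10,12}  ✓accept
'a' @ 2: {1,2,3,4,5,6,7,8,9,10,11,12}  ✓accept
'c' @ 3: {1,2,3,4,6,8,9,10,11,12}  ✓accept
'a' @ 4: {1,2,3,4,5,6,7,8,9,10,11,12}  ✓accept
'b' @ 5: {1,2,3,4,5,6,7,8,10,12}  ✓accept
end set {1,2,3,4,5,6,7,8,10,12} — state 1 in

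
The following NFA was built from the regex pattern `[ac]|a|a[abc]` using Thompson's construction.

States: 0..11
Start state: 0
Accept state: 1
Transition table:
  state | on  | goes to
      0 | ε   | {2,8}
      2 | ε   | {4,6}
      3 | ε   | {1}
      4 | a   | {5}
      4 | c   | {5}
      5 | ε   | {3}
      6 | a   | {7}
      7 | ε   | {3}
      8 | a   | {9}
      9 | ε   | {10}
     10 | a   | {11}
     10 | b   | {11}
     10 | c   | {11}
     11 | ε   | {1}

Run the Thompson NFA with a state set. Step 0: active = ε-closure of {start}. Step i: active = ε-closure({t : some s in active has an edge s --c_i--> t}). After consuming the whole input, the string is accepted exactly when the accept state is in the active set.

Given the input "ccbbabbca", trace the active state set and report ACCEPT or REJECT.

Answer: REJECT

Steps:
S₀ = ε-closure({0}) = {0,2,4,6,8}
'c' @ 1: {1,3,5}  (accept∈set)
'c' @ 2: {}  — state set empty
rest 'bbabbca' ignored (set empty)
final: {}; accept 1 not in set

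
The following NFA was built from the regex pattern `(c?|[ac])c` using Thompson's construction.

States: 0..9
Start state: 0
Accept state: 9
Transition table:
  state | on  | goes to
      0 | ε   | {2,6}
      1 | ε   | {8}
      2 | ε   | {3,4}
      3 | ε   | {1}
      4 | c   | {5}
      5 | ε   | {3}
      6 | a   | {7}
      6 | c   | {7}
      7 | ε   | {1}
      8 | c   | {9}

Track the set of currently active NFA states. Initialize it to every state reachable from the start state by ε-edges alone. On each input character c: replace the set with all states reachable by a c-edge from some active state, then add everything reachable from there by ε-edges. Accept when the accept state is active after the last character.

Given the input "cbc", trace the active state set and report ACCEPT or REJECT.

Answer: REJECT

Steps:
initial (ε-close {0}): {0,1,2,3,4,6,8}
'c' @ 1: {1,3,5,7,8,9}  (accept∈set)
'b' @ 2: {}  — dead — no transitions
rest 'c' ignored (set empty)
final: {}; accept 9 not in set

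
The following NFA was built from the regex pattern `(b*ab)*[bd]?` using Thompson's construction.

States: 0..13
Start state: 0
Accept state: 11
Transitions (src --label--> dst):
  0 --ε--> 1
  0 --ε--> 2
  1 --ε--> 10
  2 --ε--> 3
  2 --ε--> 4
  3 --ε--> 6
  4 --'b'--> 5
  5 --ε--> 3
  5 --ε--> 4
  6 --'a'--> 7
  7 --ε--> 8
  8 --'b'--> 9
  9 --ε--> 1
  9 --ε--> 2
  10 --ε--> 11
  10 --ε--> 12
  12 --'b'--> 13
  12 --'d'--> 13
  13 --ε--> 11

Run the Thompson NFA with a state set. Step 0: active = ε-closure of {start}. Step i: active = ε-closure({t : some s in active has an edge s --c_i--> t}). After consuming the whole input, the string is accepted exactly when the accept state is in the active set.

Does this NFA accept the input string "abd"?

Answer: ACCEPT

Derivation:
S₀ = ε-closure({0}) = {0,1,2,3,4,6,10,11,12}
'a' @ 1: {7,8}
'b' @ 2: {1,2,3,4,6,9,10,11,12}  [accepting]
'd' @ 3: {11,13}  [accepting]
end set {11,13} — state 11 in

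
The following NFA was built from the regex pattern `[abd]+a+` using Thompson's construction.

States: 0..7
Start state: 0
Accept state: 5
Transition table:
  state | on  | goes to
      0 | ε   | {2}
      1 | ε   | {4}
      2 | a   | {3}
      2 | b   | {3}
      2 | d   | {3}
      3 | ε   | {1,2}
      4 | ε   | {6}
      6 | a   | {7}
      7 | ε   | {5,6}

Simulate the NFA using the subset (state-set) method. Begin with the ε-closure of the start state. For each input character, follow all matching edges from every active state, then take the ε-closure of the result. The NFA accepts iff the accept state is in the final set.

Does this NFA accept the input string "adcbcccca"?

Answer: REJECT

Derivation:
start: ε-closure({0}) = {0,2}
'a' @ 1: {1,2,3,4,6}
'd' @ 2: {1,2,3,4,6}
'c' @ 3: {}  — no active states
rest 'bcccca' ignored (set empty)
after full input: {}  (accept=5 not in)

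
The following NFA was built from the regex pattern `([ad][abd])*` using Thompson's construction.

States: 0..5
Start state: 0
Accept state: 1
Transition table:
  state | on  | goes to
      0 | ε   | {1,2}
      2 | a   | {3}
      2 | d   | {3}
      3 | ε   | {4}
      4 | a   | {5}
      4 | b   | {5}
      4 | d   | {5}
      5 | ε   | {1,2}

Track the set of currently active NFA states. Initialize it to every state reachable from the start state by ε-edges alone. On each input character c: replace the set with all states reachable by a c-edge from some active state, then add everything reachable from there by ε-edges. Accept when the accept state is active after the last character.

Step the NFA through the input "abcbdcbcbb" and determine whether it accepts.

S₀ = ε-closure({0}) = {0,1,2}
'a' @ 1: {3,4}
'b' @ 2: {1,2,5}  ✓accept
'c' @ 3: {}  — dead — no transitions
rest 'bdcbcbb' ignored (set empty)
final: {}; accept 1 not in set

Answer: REJECT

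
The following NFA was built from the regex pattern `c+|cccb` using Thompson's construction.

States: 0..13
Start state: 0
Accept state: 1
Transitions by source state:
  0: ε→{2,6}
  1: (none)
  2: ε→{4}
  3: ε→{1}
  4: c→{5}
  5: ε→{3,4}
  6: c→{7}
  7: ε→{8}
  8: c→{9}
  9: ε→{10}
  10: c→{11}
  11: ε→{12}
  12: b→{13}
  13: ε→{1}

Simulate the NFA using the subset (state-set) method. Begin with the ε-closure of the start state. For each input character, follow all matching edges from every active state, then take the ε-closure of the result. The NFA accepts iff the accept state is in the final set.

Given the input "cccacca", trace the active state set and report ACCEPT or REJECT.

initial (ε-close {0}): {0,2,4,6}
'c' @ 1: {1,3,4,5,7,8}  (accept∈set)
'c' @ 2: {1,3,4,5,9,10}  (accept∈set)
'c' @ 3: {1,3,4,5,11,12}  (accept∈set)
'a' @ 4: {}  — no active states
rest 'cca' ignored (set empty)
after full input: {}  (accept=1 not in)

Answer: REJECT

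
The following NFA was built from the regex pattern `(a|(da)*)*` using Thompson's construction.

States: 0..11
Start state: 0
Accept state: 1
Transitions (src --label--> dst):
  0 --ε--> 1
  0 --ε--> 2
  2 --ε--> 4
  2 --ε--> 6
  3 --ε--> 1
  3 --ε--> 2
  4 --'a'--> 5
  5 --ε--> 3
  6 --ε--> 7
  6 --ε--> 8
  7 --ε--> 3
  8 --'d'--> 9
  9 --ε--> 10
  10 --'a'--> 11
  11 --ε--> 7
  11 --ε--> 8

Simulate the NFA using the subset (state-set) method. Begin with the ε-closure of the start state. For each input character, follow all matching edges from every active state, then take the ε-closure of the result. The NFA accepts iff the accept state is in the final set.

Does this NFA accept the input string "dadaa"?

Answer: ACCEPT

Derivation:
initial (ε-close {0}): {0,1,2,3,4,6,7,8}
'd' @ 1: {9,10}
'a' @ 2: {1,2,3,4,6,7,8,11}  [accepting]
'd' @ 3: {9,10}
'a' @ 4: {1,2,3,4,6,7,8,11}  [accepting]
'a' @ 5: {1,2,3,4,5,6,7,8}  [accepting]
final: {1,2,3,4,5,6,7,8}; accept 1 in set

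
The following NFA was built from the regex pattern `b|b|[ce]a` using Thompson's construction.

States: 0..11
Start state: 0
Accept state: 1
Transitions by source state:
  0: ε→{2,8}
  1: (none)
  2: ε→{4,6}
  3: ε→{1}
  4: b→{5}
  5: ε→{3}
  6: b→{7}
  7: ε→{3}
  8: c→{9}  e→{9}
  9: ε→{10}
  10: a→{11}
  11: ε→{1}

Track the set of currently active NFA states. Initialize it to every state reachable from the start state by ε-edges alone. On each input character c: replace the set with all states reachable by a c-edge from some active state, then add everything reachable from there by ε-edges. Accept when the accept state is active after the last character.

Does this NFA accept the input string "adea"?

S₀ = ε-closure({0}) = {0,2,4,6,8}
'a' @ 1: {}  — state set empty
rest 'dea' ignored (set empty)
end set {} — state 1 not in

Answer: REJECT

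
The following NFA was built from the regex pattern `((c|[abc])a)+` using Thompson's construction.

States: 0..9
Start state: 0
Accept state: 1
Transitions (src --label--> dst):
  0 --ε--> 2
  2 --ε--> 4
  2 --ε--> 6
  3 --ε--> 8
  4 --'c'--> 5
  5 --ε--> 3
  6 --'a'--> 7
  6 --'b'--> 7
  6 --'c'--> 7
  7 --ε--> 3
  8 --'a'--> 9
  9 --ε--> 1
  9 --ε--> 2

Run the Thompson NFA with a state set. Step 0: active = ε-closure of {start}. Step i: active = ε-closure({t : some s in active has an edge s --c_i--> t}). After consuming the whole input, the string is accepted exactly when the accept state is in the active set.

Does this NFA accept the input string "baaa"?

Answer: ACCEPT

Steps:
S₀ = ε-closure({0}) = {0,2,4,6}
'b' @ 1: {3,7,8}
'a' @ 2: {1,2,4,6,9}  ✓accept
'a' @ 3: {3,7,8}
'a' @ 4: {1,2,4,6,9}  ✓accept
end set {1,2,4,6,9} — state 1 in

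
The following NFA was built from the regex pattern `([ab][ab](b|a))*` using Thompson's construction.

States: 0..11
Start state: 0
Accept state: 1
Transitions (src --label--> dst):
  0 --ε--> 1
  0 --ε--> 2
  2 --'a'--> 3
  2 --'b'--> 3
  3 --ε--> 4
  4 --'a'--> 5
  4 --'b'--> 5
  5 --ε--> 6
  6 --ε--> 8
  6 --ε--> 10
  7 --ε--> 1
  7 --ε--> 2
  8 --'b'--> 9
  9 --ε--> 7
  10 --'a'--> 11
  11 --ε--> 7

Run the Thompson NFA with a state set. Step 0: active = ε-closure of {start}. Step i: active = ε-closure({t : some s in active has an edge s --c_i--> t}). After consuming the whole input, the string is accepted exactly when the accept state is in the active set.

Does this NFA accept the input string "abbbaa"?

Answer: ACCEPT

Derivation:
start: ε-closure({0}) = {0,1,2}
'a' @ 1: {3,4}
'b' @ 2: {5,6,8,10}
'b' @ 3: {1,2,7,9}  [accepting]
'b' @ 4: {3,4}
'a' @ 5: {5,6,8,10}
'a' @ 6: {1,2,7,11}  [accepting]
after full input: {1,2,7,11}  (accept=1 in)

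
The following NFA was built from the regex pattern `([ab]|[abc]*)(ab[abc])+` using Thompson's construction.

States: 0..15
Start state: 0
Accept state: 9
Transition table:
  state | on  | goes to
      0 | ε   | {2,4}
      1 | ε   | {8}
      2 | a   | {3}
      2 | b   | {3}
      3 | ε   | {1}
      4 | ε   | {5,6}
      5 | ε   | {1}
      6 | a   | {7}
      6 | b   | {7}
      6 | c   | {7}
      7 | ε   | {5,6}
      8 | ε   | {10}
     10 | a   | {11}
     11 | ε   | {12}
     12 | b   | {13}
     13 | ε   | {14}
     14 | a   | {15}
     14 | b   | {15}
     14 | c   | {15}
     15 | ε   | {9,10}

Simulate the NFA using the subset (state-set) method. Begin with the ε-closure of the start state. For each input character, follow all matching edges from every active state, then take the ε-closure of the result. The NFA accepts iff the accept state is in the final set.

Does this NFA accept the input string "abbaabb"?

S₀ = ε-closure({0}) = {0,1,2,4,5,6,8,10}
'a' @ 1: {1,3,5,6,7,8,10,11,12}
'b' @ 2: {1,5,6,7,8,10,13,14}
'b' @ 3: {1,5,6,7,8,9,10,15}  (accept∈set)
'a' @ 4: {1,5,6,7,8,10,11,12}
'a' @ 5: {1,5,6,7,8,10,11,12}
'b' @ 6: {1,5,6,7,8,10,13,14}
'b' @ 7: {1,5,6,7,8,9,10,15}  (accept∈set)
final: {1,5,6,7,8,9,10,15}; accept 9 in set

Answer: ACCEPT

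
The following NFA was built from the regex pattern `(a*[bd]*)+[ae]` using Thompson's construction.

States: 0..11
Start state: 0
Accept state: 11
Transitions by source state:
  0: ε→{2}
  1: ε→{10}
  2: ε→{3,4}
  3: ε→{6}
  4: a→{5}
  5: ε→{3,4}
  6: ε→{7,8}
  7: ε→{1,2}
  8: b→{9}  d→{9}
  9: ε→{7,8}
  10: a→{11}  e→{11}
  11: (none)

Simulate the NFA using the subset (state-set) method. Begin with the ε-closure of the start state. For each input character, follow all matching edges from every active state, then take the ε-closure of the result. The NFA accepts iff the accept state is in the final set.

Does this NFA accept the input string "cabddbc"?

S₀ = ε-closure({0}) = {0,1,2,3,4,6,7,8,10}
'c' @ 1: {}  — dead — no transitions
rest 'abddbc' ignored (set empty)
after full input: {}  (accept=11 not in)

Answer: REJECT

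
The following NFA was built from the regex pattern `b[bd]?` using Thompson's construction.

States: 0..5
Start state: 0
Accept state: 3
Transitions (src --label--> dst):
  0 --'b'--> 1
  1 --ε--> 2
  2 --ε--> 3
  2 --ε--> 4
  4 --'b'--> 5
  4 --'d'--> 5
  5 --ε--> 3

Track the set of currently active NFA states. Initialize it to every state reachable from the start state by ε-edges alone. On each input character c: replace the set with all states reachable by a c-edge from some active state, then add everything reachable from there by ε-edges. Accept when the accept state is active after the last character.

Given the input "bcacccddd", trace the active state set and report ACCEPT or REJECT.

Answer: REJECT

Trace:
S₀ = ε-closure({0}) = {0}
'b' @ 1: {1,2,3,4}  ✓accept
'c' @ 2: {}  — dead — no transitions
rest 'acccddd' ignored (set empty)
after full input: {}  (accept=3 not in)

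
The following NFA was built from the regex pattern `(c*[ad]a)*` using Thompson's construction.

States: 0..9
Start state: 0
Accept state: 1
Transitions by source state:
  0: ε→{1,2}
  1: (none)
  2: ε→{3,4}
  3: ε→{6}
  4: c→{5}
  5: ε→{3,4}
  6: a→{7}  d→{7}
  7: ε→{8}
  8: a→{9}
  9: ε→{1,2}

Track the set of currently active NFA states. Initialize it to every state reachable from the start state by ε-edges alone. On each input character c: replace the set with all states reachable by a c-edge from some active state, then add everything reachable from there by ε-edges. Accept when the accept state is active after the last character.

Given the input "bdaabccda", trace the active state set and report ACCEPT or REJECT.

start: ε-closure({0}) = {0,1,2,3,4,6}
'b' @ 1: {}  — no active states
rest 'daabccda' ignored (set empty)
final: {}; accept 1 not in set

Answer: REJECT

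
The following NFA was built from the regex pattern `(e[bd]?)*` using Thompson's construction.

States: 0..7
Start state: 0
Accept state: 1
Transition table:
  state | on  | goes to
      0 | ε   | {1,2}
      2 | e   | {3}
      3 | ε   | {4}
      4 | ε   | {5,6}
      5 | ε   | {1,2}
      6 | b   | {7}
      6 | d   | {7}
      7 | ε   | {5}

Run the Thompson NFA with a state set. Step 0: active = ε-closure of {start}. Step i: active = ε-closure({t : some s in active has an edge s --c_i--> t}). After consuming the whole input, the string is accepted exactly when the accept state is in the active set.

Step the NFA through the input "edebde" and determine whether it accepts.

initial (ε-close {0}): {0,1,2}
'e' @ 1: {1,2,3,4,5,6}  [accepting]
'd' @ 2: {1,2,5,7}  [accepting]
'e' @ 3: {1,2,3,4,5,6}  [accepting]
'b' @ 4: {1,2,5,7}  [accepting]
'd' @ 5: {}  — dead — no transitions
rest 'e' ignored (set empty)
final: {}; accept 1 not in set

Answer: REJECT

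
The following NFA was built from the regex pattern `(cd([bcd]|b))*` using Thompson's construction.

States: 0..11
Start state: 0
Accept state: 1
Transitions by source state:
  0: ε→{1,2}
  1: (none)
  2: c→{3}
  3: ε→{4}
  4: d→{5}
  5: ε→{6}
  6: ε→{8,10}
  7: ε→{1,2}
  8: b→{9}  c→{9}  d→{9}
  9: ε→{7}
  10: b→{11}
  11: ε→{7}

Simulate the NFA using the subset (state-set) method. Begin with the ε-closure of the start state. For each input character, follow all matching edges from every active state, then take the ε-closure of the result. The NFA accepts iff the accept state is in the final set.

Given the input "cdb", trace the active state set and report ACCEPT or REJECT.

initial (ε-close {0}): {0,1,2}
'c' @ 1: {3,4}
'd' @ 2: {5,6,8,10}
'b' @ 3: {1,2,7,9,11}  [accepting]
final: {1,2,7,9,11}; accept 1 in set

Answer: ACCEPT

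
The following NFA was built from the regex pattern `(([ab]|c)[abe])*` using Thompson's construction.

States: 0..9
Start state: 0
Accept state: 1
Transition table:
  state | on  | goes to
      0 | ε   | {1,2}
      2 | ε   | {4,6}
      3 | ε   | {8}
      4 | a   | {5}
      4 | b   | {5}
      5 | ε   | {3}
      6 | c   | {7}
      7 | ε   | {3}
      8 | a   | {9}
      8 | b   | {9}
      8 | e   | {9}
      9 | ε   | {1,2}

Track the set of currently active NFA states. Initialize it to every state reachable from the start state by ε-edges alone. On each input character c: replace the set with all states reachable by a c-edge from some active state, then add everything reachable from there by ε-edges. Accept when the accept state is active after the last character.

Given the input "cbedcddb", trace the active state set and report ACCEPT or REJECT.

initial (ε-close {0}): {0,1,2,4,6}
'c' @ 1: {3,7,8}
'b' @ 2: {1,2,4,6,9}  (accept∈set)
'e' @ 3: {}  — no active states
rest 'dcddb' ignored (set empty)
final: {}; accept 1 not in set

Answer: REJECT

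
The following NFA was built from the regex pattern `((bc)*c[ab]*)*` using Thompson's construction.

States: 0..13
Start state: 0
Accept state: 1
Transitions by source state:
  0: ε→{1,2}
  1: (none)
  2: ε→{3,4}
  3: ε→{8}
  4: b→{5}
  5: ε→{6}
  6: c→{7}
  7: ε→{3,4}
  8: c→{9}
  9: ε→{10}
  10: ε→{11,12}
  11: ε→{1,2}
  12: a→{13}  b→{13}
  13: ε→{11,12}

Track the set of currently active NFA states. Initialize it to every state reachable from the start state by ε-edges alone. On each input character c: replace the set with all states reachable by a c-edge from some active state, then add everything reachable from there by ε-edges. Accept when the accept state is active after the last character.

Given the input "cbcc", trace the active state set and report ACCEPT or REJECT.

initial (ε-close {0}): {0,1,2,3,4,8}
'c' @ 1: {1,2,3,4,8,9,10,11,12}  [accepting]
'b' @ 2: {1,2,3,4,5,6,8,11,12,13}  [accepting]
'c' @ 3: {1,2,3,4,7,8,9,10,11,12}  [accepting]
'c' @ 4: {1,2,3,4,8,9,10,11,12}  [accepting]
end set {1,2,3,4,8,9,10,11,12} — state 1 in

Answer: ACCEPT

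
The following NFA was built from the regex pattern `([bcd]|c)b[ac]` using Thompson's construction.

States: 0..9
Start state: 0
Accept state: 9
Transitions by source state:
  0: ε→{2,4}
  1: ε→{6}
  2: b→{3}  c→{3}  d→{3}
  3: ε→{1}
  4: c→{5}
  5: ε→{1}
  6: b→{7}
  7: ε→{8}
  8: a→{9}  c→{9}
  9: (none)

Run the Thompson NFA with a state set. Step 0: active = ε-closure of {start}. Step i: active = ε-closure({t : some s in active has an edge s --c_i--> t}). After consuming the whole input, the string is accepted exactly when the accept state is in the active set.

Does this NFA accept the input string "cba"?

S₀ = ε-closure({0}) = {0,2,4}
'c' @ 1: {1,3,5,6}
'b' @ 2: {7,8}
'a' @ 3: {9}  ✓accept
final: {9}; accept 9 in set

Answer: ACCEPT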